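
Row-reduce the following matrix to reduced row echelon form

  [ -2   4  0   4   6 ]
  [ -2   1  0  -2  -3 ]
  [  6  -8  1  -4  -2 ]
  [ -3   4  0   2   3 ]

R1 -> -1/2·R1
R2 -> R2 + 2·R1
R3 -> R3 − 6·R1
R4 -> R4 + 3·R1
R2 -> -1/3·R2
R3 -> R3 − 4·R2
R4 -> R4 + 2·R2
R1 -> R1 + 2·R2

[[1, 0, 0, 2, 3], [0, 1, 0, 2, 3], [0, 0, 1, 0, 4], [0, 0, 0, 0, 0]]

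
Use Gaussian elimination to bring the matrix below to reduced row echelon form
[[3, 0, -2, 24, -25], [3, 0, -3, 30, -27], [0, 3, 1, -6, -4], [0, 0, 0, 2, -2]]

[[1, 0, 0, 0, -3], [0, 1, 0, 0, -2], [0, 0, 1, 0, -4], [0, 0, 0, 1, -1]]

ρ1 := 1/3·ρ1
  [ 1  0  -2/3   8  -25/3 ]
  [ 3  0    -3  30    -27 ]
  [ 0  3     1  -6     -4 ]
  [ 0  0     0   2     -2 ]
ρ2 := ρ2 − 3·ρ1
  [ 1  0  -2/3   8  -25/3 ]
  [ 0  0    -1   6     -2 ]
  [ 0  3     1  -6     -4 ]
  [ 0  0     0   2     -2 ]
ρ2 <=> ρ3
  [ 1  0  -2/3   8  -25/3 ]
  [ 0  3     1  -6     -4 ]
  [ 0  0    -1   6     -2 ]
  [ 0  0     0   2     -2 ]
ρ2 := 1/3·ρ2
  [ 1  0  -2/3   8  -25/3 ]
  [ 0  1   1/3  -2   -4/3 ]
  [ 0  0    -1   6     -2 ]
  [ 0  0     0   2     -2 ]
ρ3 := -1·ρ3
  [ 1  0  -2/3   8  -25/3 ]
  [ 0  1   1/3  -2   -4/3 ]
  [ 0  0     1  -6      2 ]
  [ 0  0     0   2     -2 ]
ρ4 := 1/2·ρ4
  [ 1  0  -2/3   8  -25/3 ]
  [ 0  1   1/3  -2   -4/3 ]
  [ 0  0     1  -6      2 ]
  [ 0  0     0   1     -1 ]
ρ3 := ρ3 + 6·ρ4
  [ 1  0  -2/3   8  -25/3 ]
  [ 0  1   1/3  -2   -4/3 ]
  [ 0  0     1   0     -4 ]
  [ 0  0     0   1     -1 ]
ρ2 := ρ2 + 2·ρ4
  [ 1  0  -2/3  8  -25/3 ]
  [ 0  1   1/3  0  -10/3 ]
  [ 0  0     1  0     -4 ]
  [ 0  0     0  1     -1 ]
ρ1 := ρ1 − 8·ρ4
  [ 1  0  -2/3  0   -1/3 ]
  [ 0  1   1/3  0  -10/3 ]
  [ 0  0     1  0     -4 ]
  [ 0  0     0  1     -1 ]
ρ2 := ρ2 − 1/3·ρ3
  [ 1  0  -2/3  0  -1/3 ]
  [ 0  1     0  0    -2 ]
  [ 0  0     1  0    -4 ]
  [ 0  0     0  1    -1 ]
ρ1 := ρ1 + 2/3·ρ3
  [ 1  0  0  0  -3 ]
  [ 0  1  0  0  -2 ]
  [ 0  0  1  0  -4 ]
  [ 0  0  0  1  -1 ]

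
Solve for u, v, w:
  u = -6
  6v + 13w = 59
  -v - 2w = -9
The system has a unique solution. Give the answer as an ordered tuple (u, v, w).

(-6, -1, 5)

Form the augmented matrix and row-reduce:
  [ 1   0   0  |  -6 ]
  [ 0   6  13  |  59 ]
  [ 0  -1  -2  |  -9 ]
R2 → 1/6·R2
R3 → R3 + R2
R3 → 6·R3
R2 → R2 − 13/6·R3
Reading off the last column: u = -6, v = -1, w = 5.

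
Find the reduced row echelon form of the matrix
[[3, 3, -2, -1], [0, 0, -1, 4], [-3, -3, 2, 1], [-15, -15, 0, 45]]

r1 → 1/3·r1
r3 → r3 + 3·r1
r4 → r4 + 15·r1
r2 → -1·r2
r4 → r4 + 10·r2
r1 → r1 + 2/3·r2

[[1, 1, 0, -3], [0, 0, 1, -4], [0, 0, 0, 0], [0, 0, 0, 0]]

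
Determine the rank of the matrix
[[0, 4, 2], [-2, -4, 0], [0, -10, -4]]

rank = 3

R1 <-> R2
R1 := -1/2·R1
R2 := 1/4·R2
R3 := R3 + 10·R2
R2 := R2 − 1/2·R3
R1 := R1 − 2·R2
The reduced form has 3 nonzero rows.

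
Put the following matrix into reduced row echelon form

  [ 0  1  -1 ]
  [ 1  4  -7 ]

R1 <-> R2
  [ 1  4  -7 ]
  [ 0  1  -1 ]
R1 ← R1 − 4·R2
  [ 1  0  -3 ]
  [ 0  1  -1 ]

[[1, 0, -3], [0, 1, -1]]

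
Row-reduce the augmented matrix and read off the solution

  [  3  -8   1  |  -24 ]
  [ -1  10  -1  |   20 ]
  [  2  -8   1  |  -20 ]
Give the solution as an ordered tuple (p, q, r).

R1 := 1/3·R1
  [  1  -8/3  1/3  |   -8 ]
  [ -1    10   -1  |   20 ]
  [  2    -8    1  |  -20 ]
R2 := R2 + R1
  [ 1  -8/3   1/3  |   -8 ]
  [ 0  22/3  -2/3  |   12 ]
  [ 2    -8     1  |  -20 ]
R3 := R3 − 2·R1
  [ 1  -8/3   1/3  |  -8 ]
  [ 0  22/3  -2/3  |  12 ]
  [ 0  -8/3   1/3  |  -4 ]
R2 := 3/22·R2
  [ 1  -8/3    1/3  |     -8 ]
  [ 0     1  -1/11  |  18/11 ]
  [ 0  -8/3    1/3  |     -4 ]
R3 := R3 + 8/3·R2
  [ 1  -8/3    1/3  |     -8 ]
  [ 0     1  -1/11  |  18/11 ]
  [ 0     0   1/11  |   4/11 ]
R3 := 11·R3
  [ 1  -8/3    1/3  |     -8 ]
  [ 0     1  -1/11  |  18/11 ]
  [ 0     0      1  |      4 ]
R2 := R2 + 1/11·R3
  [ 1  -8/3  1/3  |  -8 ]
  [ 0     1    0  |   2 ]
  [ 0     0    1  |   4 ]
R1 := R1 − 1/3·R3
  [ 1  -8/3  0  |  -28/3 ]
  [ 0     1  0  |      2 ]
  [ 0     0  1  |      4 ]
R1 := R1 + 8/3·R2
  [ 1  0  0  |  -4 ]
  [ 0  1  0  |   2 ]
  [ 0  0  1  |   4 ]
Reading off the last column: p = -4, q = 2, r = 4.

(-4, 2, 4)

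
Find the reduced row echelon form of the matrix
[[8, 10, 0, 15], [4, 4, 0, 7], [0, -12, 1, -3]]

R1 -> 1/8·R1
  [ 1  5/4  0  15/8 ]
  [ 4    4  0     7 ]
  [ 0  -12  1    -3 ]
R2 -> R2 − 4·R1
  [ 1  5/4  0  15/8 ]
  [ 0   -1  0  -1/2 ]
  [ 0  -12  1    -3 ]
R2 -> -1·R2
  [ 1  5/4  0  15/8 ]
  [ 0    1  0   1/2 ]
  [ 0  -12  1    -3 ]
R3 -> R3 + 12·R2
  [ 1  5/4  0  15/8 ]
  [ 0    1  0   1/2 ]
  [ 0    0  1     3 ]
R1 -> R1 − 5/4·R2
  [ 1  0  0  5/4 ]
  [ 0  1  0  1/2 ]
  [ 0  0  1    3 ]

[[1, 0, 0, 5/4], [0, 1, 0, 1/2], [0, 0, 1, 3]]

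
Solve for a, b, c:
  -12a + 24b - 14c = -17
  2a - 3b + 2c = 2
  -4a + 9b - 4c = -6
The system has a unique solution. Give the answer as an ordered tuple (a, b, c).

(-1/2, -2/3, 1/2)

Form the augmented matrix and row-reduce:
  [ -12  24  -14  |  -17 ]
  [   2  -3    2  |    2 ]
  [  -4   9   -4  |   -6 ]
R1 -> -1/12·R1
  [  1  -2  7/6  |  17/12 ]
  [  2  -3    2  |      2 ]
  [ -4   9   -4  |     -6 ]
R2 -> R2 − 2·R1
  [  1  -2   7/6  |  17/12 ]
  [  0   1  -1/3  |   -5/6 ]
  [ -4   9    -4  |     -6 ]
R3 -> R3 + 4·R1
  [ 1  -2   7/6  |  17/12 ]
  [ 0   1  -1/3  |   -5/6 ]
  [ 0   1   2/3  |   -1/3 ]
R3 -> R3 − R2
  [ 1  -2   7/6  |  17/12 ]
  [ 0   1  -1/3  |   -5/6 ]
  [ 0   0     1  |    1/2 ]
R2 -> R2 + 1/3·R3
  [ 1  -2  7/6  |  17/12 ]
  [ 0   1    0  |   -2/3 ]
  [ 0   0    1  |    1/2 ]
R1 -> R1 − 7/6·R3
  [ 1  -2  0  |   5/6 ]
  [ 0   1  0  |  -2/3 ]
  [ 0   0  1  |   1/2 ]
R1 -> R1 + 2·R2
  [ 1  0  0  |  -1/2 ]
  [ 0  1  0  |  -2/3 ]
  [ 0  0  1  |   1/2 ]
Reading off the last column: a = -1/2, b = -2/3, c = 1/2.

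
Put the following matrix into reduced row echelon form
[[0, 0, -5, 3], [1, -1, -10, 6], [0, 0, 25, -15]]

[[1, -1, 0, 0], [0, 0, 1, -3/5], [0, 0, 0, 0]]

Swap ρ1 and ρ2.
  [ 1  -1  -10    6 ]
  [ 0   0   -5    3 ]
  [ 0   0   25  -15 ]
Multiply ρ2 by -1/5.
  [ 1  -1  -10     6 ]
  [ 0   0    1  -3/5 ]
  [ 0   0   25   -15 ]
Subtract 25 times ρ2 from ρ3.
  [ 1  -1  -10     6 ]
  [ 0   0    1  -3/5 ]
  [ 0   0    0     0 ]
Add 10 times ρ2 to ρ1.
  [ 1  -1  0     0 ]
  [ 0   0  1  -3/5 ]
  [ 0   0  0     0 ]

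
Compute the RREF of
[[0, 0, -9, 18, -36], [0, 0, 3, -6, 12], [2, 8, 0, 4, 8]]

ρ1 ↔ ρ3
  [ 2  8   0   4    8 ]
  [ 0  0   3  -6   12 ]
  [ 0  0  -9  18  -36 ]
ρ1 ← 1/2·ρ1
  [ 1  4   0   2    4 ]
  [ 0  0   3  -6   12 ]
  [ 0  0  -9  18  -36 ]
ρ2 ← 1/3·ρ2
  [ 1  4   0   2    4 ]
  [ 0  0   1  -2    4 ]
  [ 0  0  -9  18  -36 ]
ρ3 ← ρ3 + 9·ρ2
  [ 1  4  0   2  4 ]
  [ 0  0  1  -2  4 ]
  [ 0  0  0   0  0 ]

[[1, 4, 0, 2, 4], [0, 0, 1, -2, 4], [0, 0, 0, 0, 0]]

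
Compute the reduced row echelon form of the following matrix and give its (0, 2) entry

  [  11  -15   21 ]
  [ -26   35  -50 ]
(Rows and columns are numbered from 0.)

3

Multiply ρ1 by 1/11.
  [   1  -15/11  21/11 ]
  [ -26      35    -50 ]
Add 26 times ρ1 to ρ2.
  [ 1  -15/11  21/11 ]
  [ 0   -5/11  -4/11 ]
Multiply ρ2 by -11/5.
  [ 1  -15/11  21/11 ]
  [ 0       1    4/5 ]
Add 15/11 times ρ2 to ρ1.
  [ 1  0    3 ]
  [ 0  1  4/5 ]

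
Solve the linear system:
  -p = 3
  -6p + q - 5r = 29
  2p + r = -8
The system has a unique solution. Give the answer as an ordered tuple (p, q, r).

(-3, 1, -2)

Form the augmented matrix and row-reduce:
  [ -1  0   0  |   3 ]
  [ -6  1  -5  |  29 ]
  [  2  0   1  |  -8 ]
Multiply R1 by -1.
  [  1  0   0  |  -3 ]
  [ -6  1  -5  |  29 ]
  [  2  0   1  |  -8 ]
Add 6 times R1 to R2.
  [ 1  0   0  |  -3 ]
  [ 0  1  -5  |  11 ]
  [ 2  0   1  |  -8 ]
Subtract 2 times R1 from R3.
  [ 1  0   0  |  -3 ]
  [ 0  1  -5  |  11 ]
  [ 0  0   1  |  -2 ]
Add 5 times R3 to R2.
  [ 1  0  0  |  -3 ]
  [ 0  1  0  |   1 ]
  [ 0  0  1  |  -2 ]
Reading off the last column: p = -3, q = 1, r = -2.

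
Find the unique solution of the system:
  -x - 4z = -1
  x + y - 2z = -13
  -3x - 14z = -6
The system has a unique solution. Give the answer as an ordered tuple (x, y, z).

(-5, -5, 3/2)

Form the augmented matrix and row-reduce:
  [ -1  0   -4  |   -1 ]
  [  1  1   -2  |  -13 ]
  [ -3  0  -14  |   -6 ]
Multiply R1 by -1.
Subtract R1 from R2.
Add 3 times R1 to R3.
Multiply R3 by -1/2.
Add 6 times R3 to R2.
Subtract 4 times R3 from R1.
Reading off the last column: x = -5, y = -5, z = 3/2.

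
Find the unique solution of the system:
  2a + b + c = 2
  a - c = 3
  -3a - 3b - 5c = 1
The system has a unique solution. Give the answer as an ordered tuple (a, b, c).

(1, 2, -2)

Form the augmented matrix and row-reduce:
  [  2   1   1  |  2 ]
  [  1   0  -1  |  3 ]
  [ -3  -3  -5  |  1 ]
r1 := 1/2·r1
  [  1  1/2  1/2  |  1 ]
  [  1    0   -1  |  3 ]
  [ -3   -3   -5  |  1 ]
r2 := r2 − r1
  [  1   1/2   1/2  |  1 ]
  [  0  -1/2  -3/2  |  2 ]
  [ -3    -3    -5  |  1 ]
r3 := r3 + 3·r1
  [ 1   1/2   1/2  |  1 ]
  [ 0  -1/2  -3/2  |  2 ]
  [ 0  -3/2  -7/2  |  4 ]
r2 := -2·r2
  [ 1   1/2   1/2  |   1 ]
  [ 0     1     3  |  -4 ]
  [ 0  -3/2  -7/2  |   4 ]
r3 := r3 + 3/2·r2
  [ 1  1/2  1/2  |   1 ]
  [ 0    1    3  |  -4 ]
  [ 0    0    1  |  -2 ]
r2 := r2 − 3·r3
  [ 1  1/2  1/2  |   1 ]
  [ 0    1    0  |   2 ]
  [ 0    0    1  |  -2 ]
r1 := r1 − 1/2·r3
  [ 1  1/2  0  |   2 ]
  [ 0    1  0  |   2 ]
  [ 0    0  1  |  -2 ]
r1 := r1 − 1/2·r2
  [ 1  0  0  |   1 ]
  [ 0  1  0  |   2 ]
  [ 0  0  1  |  -2 ]
Reading off the last column: a = 1, b = 2, c = -2.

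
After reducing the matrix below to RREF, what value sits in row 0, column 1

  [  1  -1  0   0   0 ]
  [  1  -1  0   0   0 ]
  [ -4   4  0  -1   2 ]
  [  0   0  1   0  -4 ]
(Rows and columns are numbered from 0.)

Subtract r1 from r2.
Add 4 times r1 to r3.
Swap r2 and r4.
Multiply r3 by -1.

-1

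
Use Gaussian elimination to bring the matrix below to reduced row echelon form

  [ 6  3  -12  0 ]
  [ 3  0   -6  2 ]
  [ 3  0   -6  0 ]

[[1, 0, -2, 0], [0, 1, 0, 0], [0, 0, 0, 1]]

ρ1 := 1/6·ρ1
  [ 1  1/2  -2  0 ]
  [ 3    0  -6  2 ]
  [ 3    0  -6  0 ]
ρ2 := ρ2 − 3·ρ1
  [ 1   1/2  -2  0 ]
  [ 0  -3/2   0  2 ]
  [ 3     0  -6  0 ]
ρ3 := ρ3 − 3·ρ1
  [ 1   1/2  -2  0 ]
  [ 0  -3/2   0  2 ]
  [ 0  -3/2   0  0 ]
ρ2 := -2/3·ρ2
  [ 1   1/2  -2     0 ]
  [ 0     1   0  -4/3 ]
  [ 0  -3/2   0     0 ]
ρ3 := ρ3 + 3/2·ρ2
  [ 1  1/2  -2     0 ]
  [ 0    1   0  -4/3 ]
  [ 0    0   0    -2 ]
ρ3 := -1/2·ρ3
  [ 1  1/2  -2     0 ]
  [ 0    1   0  -4/3 ]
  [ 0    0   0     1 ]
ρ2 := ρ2 + 4/3·ρ3
  [ 1  1/2  -2  0 ]
  [ 0    1   0  0 ]
  [ 0    0   0  1 ]
ρ1 := ρ1 − 1/2·ρ2
  [ 1  0  -2  0 ]
  [ 0  1   0  0 ]
  [ 0  0   0  1 ]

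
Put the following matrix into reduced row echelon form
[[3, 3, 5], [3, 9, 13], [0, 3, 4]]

r1 ← 1/3·r1
  [ 1  1  5/3 ]
  [ 3  9   13 ]
  [ 0  3    4 ]
r2 ← r2 − 3·r1
  [ 1  1  5/3 ]
  [ 0  6    8 ]
  [ 0  3    4 ]
r2 ← 1/6·r2
  [ 1  1  5/3 ]
  [ 0  1  4/3 ]
  [ 0  3    4 ]
r3 ← r3 − 3·r2
  [ 1  1  5/3 ]
  [ 0  1  4/3 ]
  [ 0  0    0 ]
r1 ← r1 − r2
  [ 1  0  1/3 ]
  [ 0  1  4/3 ]
  [ 0  0    0 ]

[[1, 0, 1/3], [0, 1, 4/3], [0, 0, 0]]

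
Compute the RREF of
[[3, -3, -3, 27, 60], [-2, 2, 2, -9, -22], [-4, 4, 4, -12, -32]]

R1 -> 1/3·R1
  [  1  -1  -1    9   20 ]
  [ -2   2   2   -9  -22 ]
  [ -4   4   4  -12  -32 ]
R2 -> R2 + 2·R1
  [  1  -1  -1    9   20 ]
  [  0   0   0    9   18 ]
  [ -4   4   4  -12  -32 ]
R3 -> R3 + 4·R1
  [ 1  -1  -1   9  20 ]
  [ 0   0   0   9  18 ]
  [ 0   0   0  24  48 ]
R2 -> 1/9·R2
  [ 1  -1  -1   9  20 ]
  [ 0   0   0   1   2 ]
  [ 0   0   0  24  48 ]
R3 -> R3 − 24·R2
  [ 1  -1  -1  9  20 ]
  [ 0   0   0  1   2 ]
  [ 0   0   0  0   0 ]
R1 -> R1 − 9·R2
  [ 1  -1  -1  0  2 ]
  [ 0   0   0  1  2 ]
  [ 0   0   0  0  0 ]

[[1, -1, -1, 0, 2], [0, 0, 0, 1, 2], [0, 0, 0, 0, 0]]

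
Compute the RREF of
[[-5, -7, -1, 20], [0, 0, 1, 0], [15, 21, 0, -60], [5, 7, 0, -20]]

[[1, 7/5, 0, -4], [0, 0, 1, 0], [0, 0, 0, 0], [0, 0, 0, 0]]

R1 := -1/5·R1
R3 := R3 − 15·R1
R4 := R4 − 5·R1
R3 := R3 + 3·R2
R4 := R4 + R2
R1 := R1 − 1/5·R2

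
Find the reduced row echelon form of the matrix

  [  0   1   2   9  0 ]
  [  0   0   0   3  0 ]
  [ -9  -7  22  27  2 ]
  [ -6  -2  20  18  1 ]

Swap r1 and r3.
  [ -9  -7  22  27  2 ]
  [  0   0   0   3  0 ]
  [  0   1   2   9  0 ]
  [ -6  -2  20  18  1 ]
Multiply r1 by -1/9.
  [  1  7/9  -22/9  -3  -2/9 ]
  [  0    0      0   3     0 ]
  [  0    1      2   9     0 ]
  [ -6   -2     20  18     1 ]
Add 6 times r1 to r4.
  [ 1  7/9  -22/9  -3  -2/9 ]
  [ 0    0      0   3     0 ]
  [ 0    1      2   9     0 ]
  [ 0  8/3   16/3   0  -1/3 ]
Swap r2 and r3.
  [ 1  7/9  -22/9  -3  -2/9 ]
  [ 0    1      2   9     0 ]
  [ 0    0      0   3     0 ]
  [ 0  8/3   16/3   0  -1/3 ]
Subtract 8/3 times r2 from r4.
  [ 1  7/9  -22/9   -3  -2/9 ]
  [ 0    1      2    9     0 ]
  [ 0    0      0    3     0 ]
  [ 0    0      0  -24  -1/3 ]
Multiply r3 by 1/3.
  [ 1  7/9  -22/9   -3  -2/9 ]
  [ 0    1      2    9     0 ]
  [ 0    0      0    1     0 ]
  [ 0    0      0  -24  -1/3 ]
Add 24 times r3 to r4.
  [ 1  7/9  -22/9  -3  -2/9 ]
  [ 0    1      2   9     0 ]
  [ 0    0      0   1     0 ]
  [ 0    0      0   0  -1/3 ]
Multiply r4 by -3.
  [ 1  7/9  -22/9  -3  -2/9 ]
  [ 0    1      2   9     0 ]
  [ 0    0      0   1     0 ]
  [ 0    0      0   0     1 ]
Add 2/9 times r4 to r1.
  [ 1  7/9  -22/9  -3  0 ]
  [ 0    1      2   9  0 ]
  [ 0    0      0   1  0 ]
  [ 0    0      0   0  1 ]
Subtract 9 times r3 from r2.
  [ 1  7/9  -22/9  -3  0 ]
  [ 0    1      2   0  0 ]
  [ 0    0      0   1  0 ]
  [ 0    0      0   0  1 ]
Add 3 times r3 to r1.
  [ 1  7/9  -22/9  0  0 ]
  [ 0    1      2  0  0 ]
  [ 0    0      0  1  0 ]
  [ 0    0      0  0  1 ]
Subtract 7/9 times r2 from r1.
  [ 1  0  -4  0  0 ]
  [ 0  1   2  0  0 ]
  [ 0  0   0  1  0 ]
  [ 0  0   0  0  1 ]

[[1, 0, -4, 0, 0], [0, 1, 2, 0, 0], [0, 0, 0, 1, 0], [0, 0, 0, 0, 1]]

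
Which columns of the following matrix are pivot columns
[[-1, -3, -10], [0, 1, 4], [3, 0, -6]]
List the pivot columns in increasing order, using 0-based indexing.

R1 ← -1·R1
  [ 1  3  10 ]
  [ 0  1   4 ]
  [ 3  0  -6 ]
R3 ← R3 − 3·R1
  [ 1   3   10 ]
  [ 0   1    4 ]
  [ 0  -9  -36 ]
R3 ← R3 + 9·R2
  [ 1  3  10 ]
  [ 0  1   4 ]
  [ 0  0   0 ]
R1 ← R1 − 3·R2
  [ 1  0  -2 ]
  [ 0  1   4 ]
  [ 0  0   0 ]
Pivot columns are the columns containing a leading 1.

0, 1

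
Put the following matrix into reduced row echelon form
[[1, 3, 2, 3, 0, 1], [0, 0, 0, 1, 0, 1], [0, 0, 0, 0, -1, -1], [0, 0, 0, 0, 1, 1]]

[[1, 3, 2, 0, 0, -2], [0, 0, 0, 1, 0, 1], [0, 0, 0, 0, 1, 1], [0, 0, 0, 0, 0, 0]]

r3 → -1·r3
  [ 1  3  2  3  0  1 ]
  [ 0  0  0  1  0  1 ]
  [ 0  0  0  0  1  1 ]
  [ 0  0  0  0  1  1 ]
r4 → r4 − r3
  [ 1  3  2  3  0  1 ]
  [ 0  0  0  1  0  1 ]
  [ 0  0  0  0  1  1 ]
  [ 0  0  0  0  0  0 ]
r1 → r1 − 3·r2
  [ 1  3  2  0  0  -2 ]
  [ 0  0  0  1  0   1 ]
  [ 0  0  0  0  1   1 ]
  [ 0  0  0  0  0   0 ]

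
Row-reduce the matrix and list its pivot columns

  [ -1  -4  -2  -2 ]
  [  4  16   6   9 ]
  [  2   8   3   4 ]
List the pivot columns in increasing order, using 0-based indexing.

R1 ← -1·R1
  [ 1   4  2  2 ]
  [ 4  16  6  9 ]
  [ 2   8  3  4 ]
R2 ← R2 − 4·R1
  [ 1  4   2  2 ]
  [ 0  0  -2  1 ]
  [ 2  8   3  4 ]
R3 ← R3 − 2·R1
  [ 1  4   2  2 ]
  [ 0  0  -2  1 ]
  [ 0  0  -1  0 ]
R2 ← -1/2·R2
  [ 1  4   2     2 ]
  [ 0  0   1  -1/2 ]
  [ 0  0  -1     0 ]
R3 ← R3 + R2
  [ 1  4  2     2 ]
  [ 0  0  1  -1/2 ]
  [ 0  0  0  -1/2 ]
R3 ← -2·R3
  [ 1  4  2     2 ]
  [ 0  0  1  -1/2 ]
  [ 0  0  0     1 ]
R2 ← R2 + 1/2·R3
  [ 1  4  2  2 ]
  [ 0  0  1  0 ]
  [ 0  0  0  1 ]
R1 ← R1 − 2·R3
  [ 1  4  2  0 ]
  [ 0  0  1  0 ]
  [ 0  0  0  1 ]
R1 ← R1 − 2·R2
  [ 1  4  0  0 ]
  [ 0  0  1  0 ]
  [ 0  0  0  1 ]
Pivot columns are the columns containing a leading 1.

0, 2, 3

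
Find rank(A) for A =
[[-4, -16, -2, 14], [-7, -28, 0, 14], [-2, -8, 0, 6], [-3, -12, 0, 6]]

rank = 3

R1 ← -1/4·R1
  [  1    4  1/2  -7/2 ]
  [ -7  -28    0    14 ]
  [ -2   -8    0     6 ]
  [ -3  -12    0     6 ]
R2 ← R2 + 7·R1
  [  1    4  1/2   -7/2 ]
  [  0    0  7/2  -21/2 ]
  [ -2   -8    0      6 ]
  [ -3  -12    0      6 ]
R3 ← R3 + 2·R1
  [  1    4  1/2   -7/2 ]
  [  0    0  7/2  -21/2 ]
  [  0    0    1     -1 ]
  [ -3  -12    0      6 ]
R4 ← R4 + 3·R1
  [ 1  4  1/2   -7/2 ]
  [ 0  0  7/2  -21/2 ]
  [ 0  0    1     -1 ]
  [ 0  0  3/2   -9/2 ]
R2 ← 2/7·R2
  [ 1  4  1/2  -7/2 ]
  [ 0  0    1    -3 ]
  [ 0  0    1    -1 ]
  [ 0  0  3/2  -9/2 ]
R3 ← R3 − R2
  [ 1  4  1/2  -7/2 ]
  [ 0  0    1    -3 ]
  [ 0  0    0     2 ]
  [ 0  0  3/2  -9/2 ]
R4 ← R4 − 3/2·R2
  [ 1  4  1/2  -7/2 ]
  [ 0  0    1    -3 ]
  [ 0  0    0     2 ]
  [ 0  0    0     0 ]
R3 ← 1/2·R3
  [ 1  4  1/2  -7/2 ]
  [ 0  0    1    -3 ]
  [ 0  0    0     1 ]
  [ 0  0    0     0 ]
R2 ← R2 + 3·R3
  [ 1  4  1/2  -7/2 ]
  [ 0  0    1     0 ]
  [ 0  0    0     1 ]
  [ 0  0    0     0 ]
R1 ← R1 + 7/2·R3
  [ 1  4  1/2  0 ]
  [ 0  0    1  0 ]
  [ 0  0    0  1 ]
  [ 0  0    0  0 ]
R1 ← R1 − 1/2·R2
  [ 1  4  0  0 ]
  [ 0  0  1  0 ]
  [ 0  0  0  1 ]
  [ 0  0  0  0 ]
The reduced form has 3 nonzero rows.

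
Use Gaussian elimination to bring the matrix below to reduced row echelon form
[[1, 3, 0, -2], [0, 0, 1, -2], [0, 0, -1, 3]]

[[1, 3, 0, 0], [0, 0, 1, 0], [0, 0, 0, 1]]

R3 -> R3 + R2
  [ 1  3  0  -2 ]
  [ 0  0  1  -2 ]
  [ 0  0  0   1 ]
R2 -> R2 + 2·R3
  [ 1  3  0  -2 ]
  [ 0  0  1   0 ]
  [ 0  0  0   1 ]
R1 -> R1 + 2·R3
  [ 1  3  0  0 ]
  [ 0  0  1  0 ]
  [ 0  0  0  1 ]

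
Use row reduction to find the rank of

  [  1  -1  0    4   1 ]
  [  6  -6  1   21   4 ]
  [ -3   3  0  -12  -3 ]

rank = 2

R2 ← R2 − 6·R1
R3 ← R3 + 3·R1
The reduced form has 2 nonzero rows.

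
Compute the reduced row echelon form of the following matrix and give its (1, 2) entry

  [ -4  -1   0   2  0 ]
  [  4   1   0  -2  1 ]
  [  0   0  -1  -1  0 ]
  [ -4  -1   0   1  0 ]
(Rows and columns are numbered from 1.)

R1 -> -1/4·R1
  [  1  1/4   0  -1/2  0 ]
  [  4    1   0    -2  1 ]
  [  0    0  -1    -1  0 ]
  [ -4   -1   0     1  0 ]
R2 -> R2 − 4·R1
  [  1  1/4   0  -1/2  0 ]
  [  0    0   0     0  1 ]
  [  0    0  -1    -1  0 ]
  [ -4   -1   0     1  0 ]
R4 -> R4 + 4·R1
  [ 1  1/4   0  -1/2  0 ]
  [ 0    0   0     0  1 ]
  [ 0    0  -1    -1  0 ]
  [ 0    0   0    -1  0 ]
R2 <=> R3
  [ 1  1/4   0  -1/2  0 ]
  [ 0    0  -1    -1  0 ]
  [ 0    0   0     0  1 ]
  [ 0    0   0    -1  0 ]
R2 -> -1·R2
  [ 1  1/4  0  -1/2  0 ]
  [ 0    0  1     1  0 ]
  [ 0    0  0     0  1 ]
  [ 0    0  0    -1  0 ]
R3 <=> R4
  [ 1  1/4  0  -1/2  0 ]
  [ 0    0  1     1  0 ]
  [ 0    0  0    -1  0 ]
  [ 0    0  0     0  1 ]
R3 -> -1·R3
  [ 1  1/4  0  -1/2  0 ]
  [ 0    0  1     1  0 ]
  [ 0    0  0     1  0 ]
  [ 0    0  0     0  1 ]
R2 -> R2 − R3
  [ 1  1/4  0  -1/2  0 ]
  [ 0    0  1     0  0 ]
  [ 0    0  0     1  0 ]
  [ 0    0  0     0  1 ]
R1 -> R1 + 1/2·R3
  [ 1  1/4  0  0  0 ]
  [ 0    0  1  0  0 ]
  [ 0    0  0  1  0 ]
  [ 0    0  0  0  1 ]

1/4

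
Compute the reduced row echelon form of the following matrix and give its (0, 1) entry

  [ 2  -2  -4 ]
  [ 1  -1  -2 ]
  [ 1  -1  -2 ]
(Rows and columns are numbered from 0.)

-1

R1 ← 1/2·R1
  [ 1  -1  -2 ]
  [ 1  -1  -2 ]
  [ 1  -1  -2 ]
R2 ← R2 − R1
  [ 1  -1  -2 ]
  [ 0   0   0 ]
  [ 1  -1  -2 ]
R3 ← R3 − R1
  [ 1  -1  -2 ]
  [ 0   0   0 ]
  [ 0   0   0 ]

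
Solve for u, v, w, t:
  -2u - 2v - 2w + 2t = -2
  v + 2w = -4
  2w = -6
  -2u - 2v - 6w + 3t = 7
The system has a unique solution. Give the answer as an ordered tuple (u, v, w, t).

(-1, 2, -3, -3)

Form the augmented matrix and row-reduce:
  [ -2  -2  -2  2  |  -2 ]
  [  0   1   2  0  |  -4 ]
  [  0   0   2  0  |  -6 ]
  [ -2  -2  -6  3  |   7 ]
Multiply R1 by -1/2.
Add 2 times R1 to R4.
Multiply R3 by 1/2.
Add 4 times R3 to R4.
Add R4 to R1.
Subtract 2 times R3 from R2.
Subtract R3 from R1.
Subtract R2 from R1.
Reading off the last column: u = -1, v = 2, w = -3, t = -3.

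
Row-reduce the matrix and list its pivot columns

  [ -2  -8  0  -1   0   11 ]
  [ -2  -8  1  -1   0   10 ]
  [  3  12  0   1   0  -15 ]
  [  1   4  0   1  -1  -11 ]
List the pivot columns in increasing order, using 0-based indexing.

0, 2, 3, 4

ρ1 -> -1/2·ρ1
  [  1   4  0  1/2   0  -11/2 ]
  [ -2  -8  1   -1   0     10 ]
  [  3  12  0    1   0    -15 ]
  [  1   4  0    1  -1    -11 ]
ρ2 -> ρ2 + 2·ρ1
  [ 1   4  0  1/2   0  -11/2 ]
  [ 0   0  1    0   0     -1 ]
  [ 3  12  0    1   0    -15 ]
  [ 1   4  0    1  -1    -11 ]
ρ3 -> ρ3 − 3·ρ1
  [ 1  4  0   1/2   0  -11/2 ]
  [ 0  0  1     0   0     -1 ]
  [ 0  0  0  -1/2   0    3/2 ]
  [ 1  4  0     1  -1    -11 ]
ρ4 -> ρ4 − ρ1
  [ 1  4  0   1/2   0  -11/2 ]
  [ 0  0  1     0   0     -1 ]
  [ 0  0  0  -1/2   0    3/2 ]
  [ 0  0  0   1/2  -1  -11/2 ]
ρ3 -> -2·ρ3
  [ 1  4  0  1/2   0  -11/2 ]
  [ 0  0  1    0   0     -1 ]
  [ 0  0  0    1   0     -3 ]
  [ 0  0  0  1/2  -1  -11/2 ]
ρ4 -> ρ4 − 1/2·ρ3
  [ 1  4  0  1/2   0  -11/2 ]
  [ 0  0  1    0   0     -1 ]
  [ 0  0  0    1   0     -3 ]
  [ 0  0  0    0  -1     -4 ]
ρ4 -> -1·ρ4
  [ 1  4  0  1/2  0  -11/2 ]
  [ 0  0  1    0  0     -1 ]
  [ 0  0  0    1  0     -3 ]
  [ 0  0  0    0  1      4 ]
ρ1 -> ρ1 − 1/2·ρ3
  [ 1  4  0  0  0  -4 ]
  [ 0  0  1  0  0  -1 ]
  [ 0  0  0  1  0  -3 ]
  [ 0  0  0  0  1   4 ]
Pivot columns are the columns containing a leading 1.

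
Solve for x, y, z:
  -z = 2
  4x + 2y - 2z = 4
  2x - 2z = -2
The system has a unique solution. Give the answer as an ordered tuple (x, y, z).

(-3, 6, -2)

Form the augmented matrix and row-reduce:
  [ 0  0  -1  |   2 ]
  [ 4  2  -2  |   4 ]
  [ 2  0  -2  |  -2 ]
R1 ↔ R2
  [ 4  2  -2  |   4 ]
  [ 0  0  -1  |   2 ]
  [ 2  0  -2  |  -2 ]
R1 → 1/4·R1
  [ 1  1/2  -1/2  |   1 ]
  [ 0    0    -1  |   2 ]
  [ 2    0    -2  |  -2 ]
R3 → R3 − 2·R1
  [ 1  1/2  -1/2  |   1 ]
  [ 0    0    -1  |   2 ]
  [ 0   -1    -1  |  -4 ]
R2 ↔ R3
  [ 1  1/2  -1/2  |   1 ]
  [ 0   -1    -1  |  -4 ]
  [ 0    0    -1  |   2 ]
R2 → -1·R2
  [ 1  1/2  -1/2  |  1 ]
  [ 0    1     1  |  4 ]
  [ 0    0    -1  |  2 ]
R3 → -1·R3
  [ 1  1/2  -1/2  |   1 ]
  [ 0    1     1  |   4 ]
  [ 0    0     1  |  -2 ]
R2 → R2 − R3
  [ 1  1/2  -1/2  |   1 ]
  [ 0    1     0  |   6 ]
  [ 0    0     1  |  -2 ]
R1 → R1 + 1/2·R3
  [ 1  1/2  0  |   0 ]
  [ 0    1  0  |   6 ]
  [ 0    0  1  |  -2 ]
R1 → R1 − 1/2·R2
  [ 1  0  0  |  -3 ]
  [ 0  1  0  |   6 ]
  [ 0  0  1  |  -2 ]
Reading off the last column: x = -3, y = 6, z = -2.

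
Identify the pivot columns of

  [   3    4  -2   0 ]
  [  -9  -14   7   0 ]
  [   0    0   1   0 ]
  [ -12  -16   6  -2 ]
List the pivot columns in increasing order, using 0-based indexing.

0, 1, 2, 3

R1 ← 1/3·R1
  [   1  4/3  -2/3   0 ]
  [  -9  -14     7   0 ]
  [   0    0     1   0 ]
  [ -12  -16     6  -2 ]
R2 ← R2 + 9·R1
  [   1  4/3  -2/3   0 ]
  [   0   -2     1   0 ]
  [   0    0     1   0 ]
  [ -12  -16     6  -2 ]
R4 ← R4 + 12·R1
  [ 1  4/3  -2/3   0 ]
  [ 0   -2     1   0 ]
  [ 0    0     1   0 ]
  [ 0    0    -2  -2 ]
R2 ← -1/2·R2
  [ 1  4/3  -2/3   0 ]
  [ 0    1  -1/2   0 ]
  [ 0    0     1   0 ]
  [ 0    0    -2  -2 ]
R4 ← R4 + 2·R3
  [ 1  4/3  -2/3   0 ]
  [ 0    1  -1/2   0 ]
  [ 0    0     1   0 ]
  [ 0    0     0  -2 ]
R4 ← -1/2·R4
  [ 1  4/3  -2/3  0 ]
  [ 0    1  -1/2  0 ]
  [ 0    0     1  0 ]
  [ 0    0     0  1 ]
R2 ← R2 + 1/2·R3
  [ 1  4/3  -2/3  0 ]
  [ 0    1     0  0 ]
  [ 0    0     1  0 ]
  [ 0    0     0  1 ]
R1 ← R1 + 2/3·R3
  [ 1  4/3  0  0 ]
  [ 0    1  0  0 ]
  [ 0    0  1  0 ]
  [ 0    0  0  1 ]
R1 ← R1 − 4/3·R2
  [ 1  0  0  0 ]
  [ 0  1  0  0 ]
  [ 0  0  1  0 ]
  [ 0  0  0  1 ]
Pivot columns are the columns containing a leading 1.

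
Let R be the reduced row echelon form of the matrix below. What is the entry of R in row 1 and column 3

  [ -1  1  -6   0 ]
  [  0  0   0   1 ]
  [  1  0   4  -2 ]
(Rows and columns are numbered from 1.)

4

R1 ← -1·R1
  [ 1  -1  6   0 ]
  [ 0   0  0   1 ]
  [ 1   0  4  -2 ]
R3 ← R3 − R1
  [ 1  -1   6   0 ]
  [ 0   0   0   1 ]
  [ 0   1  -2  -2 ]
R2 <-> R3
  [ 1  -1   6   0 ]
  [ 0   1  -2  -2 ]
  [ 0   0   0   1 ]
R2 ← R2 + 2·R3
  [ 1  -1   6  0 ]
  [ 0   1  -2  0 ]
  [ 0   0   0  1 ]
R1 ← R1 + R2
  [ 1  0   4  0 ]
  [ 0  1  -2  0 ]
  [ 0  0   0  1 ]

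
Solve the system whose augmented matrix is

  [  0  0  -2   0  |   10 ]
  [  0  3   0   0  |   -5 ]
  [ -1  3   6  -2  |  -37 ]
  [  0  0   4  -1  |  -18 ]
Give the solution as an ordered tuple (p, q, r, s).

(6, -5/3, -5, -2)

ρ1 ↔ ρ3
  [ -1  3   6  -2  |  -37 ]
  [  0  3   0   0  |   -5 ]
  [  0  0  -2   0  |   10 ]
  [  0  0   4  -1  |  -18 ]
ρ1 -> -1·ρ1
  [ 1  -3  -6   2  |   37 ]
  [ 0   3   0   0  |   -5 ]
  [ 0   0  -2   0  |   10 ]
  [ 0   0   4  -1  |  -18 ]
ρ2 -> 1/3·ρ2
  [ 1  -3  -6   2  |    37 ]
  [ 0   1   0   0  |  -5/3 ]
  [ 0   0  -2   0  |    10 ]
  [ 0   0   4  -1  |   -18 ]
ρ3 -> -1/2·ρ3
  [ 1  -3  -6   2  |    37 ]
  [ 0   1   0   0  |  -5/3 ]
  [ 0   0   1   0  |    -5 ]
  [ 0   0   4  -1  |   -18 ]
ρ4 -> ρ4 − 4·ρ3
  [ 1  -3  -6   2  |    37 ]
  [ 0   1   0   0  |  -5/3 ]
  [ 0   0   1   0  |    -5 ]
  [ 0   0   0  -1  |     2 ]
ρ4 -> -1·ρ4
  [ 1  -3  -6  2  |    37 ]
  [ 0   1   0  0  |  -5/3 ]
  [ 0   0   1  0  |    -5 ]
  [ 0   0   0  1  |    -2 ]
ρ1 -> ρ1 − 2·ρ4
  [ 1  -3  -6  0  |    41 ]
  [ 0   1   0  0  |  -5/3 ]
  [ 0   0   1  0  |    -5 ]
  [ 0   0   0  1  |    -2 ]
ρ1 -> ρ1 + 6·ρ3
  [ 1  -3  0  0  |    11 ]
  [ 0   1  0  0  |  -5/3 ]
  [ 0   0  1  0  |    -5 ]
  [ 0   0  0  1  |    -2 ]
ρ1 -> ρ1 + 3·ρ2
  [ 1  0  0  0  |     6 ]
  [ 0  1  0  0  |  -5/3 ]
  [ 0  0  1  0  |    -5 ]
  [ 0  0  0  1  |    -2 ]
Reading off the last column: p = 6, q = -5/3, r = -5, s = -2.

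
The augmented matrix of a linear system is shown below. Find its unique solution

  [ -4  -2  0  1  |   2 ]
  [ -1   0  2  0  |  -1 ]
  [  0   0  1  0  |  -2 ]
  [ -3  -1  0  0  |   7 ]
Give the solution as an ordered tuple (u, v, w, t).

r1 -> -1/4·r1
  [  1  1/2  0  -1/4  |  -1/2 ]
  [ -1    0  2     0  |    -1 ]
  [  0    0  1     0  |    -2 ]
  [ -3   -1  0     0  |     7 ]
r2 -> r2 + r1
  [  1  1/2  0  -1/4  |  -1/2 ]
  [  0  1/2  2  -1/4  |  -3/2 ]
  [  0    0  1     0  |    -2 ]
  [ -3   -1  0     0  |     7 ]
r4 -> r4 + 3·r1
  [ 1  1/2  0  -1/4  |  -1/2 ]
  [ 0  1/2  2  -1/4  |  -3/2 ]
  [ 0    0  1     0  |    -2 ]
  [ 0  1/2  0  -3/4  |  11/2 ]
r2 -> 2·r2
  [ 1  1/2  0  -1/4  |  -1/2 ]
  [ 0    1  4  -1/2  |    -3 ]
  [ 0    0  1     0  |    -2 ]
  [ 0  1/2  0  -3/4  |  11/2 ]
r4 -> r4 − 1/2·r2
  [ 1  1/2   0  -1/4  |  -1/2 ]
  [ 0    1   4  -1/2  |    -3 ]
  [ 0    0   1     0  |    -2 ]
  [ 0    0  -2  -1/2  |     7 ]
r4 -> r4 + 2·r3
  [ 1  1/2  0  -1/4  |  -1/2 ]
  [ 0    1  4  -1/2  |    -3 ]
  [ 0    0  1     0  |    -2 ]
  [ 0    0  0  -1/2  |     3 ]
r4 -> -2·r4
  [ 1  1/2  0  -1/4  |  -1/2 ]
  [ 0    1  4  -1/2  |    -3 ]
  [ 0    0  1     0  |    -2 ]
  [ 0    0  0     1  |    -6 ]
r2 -> r2 + 1/2·r4
  [ 1  1/2  0  -1/4  |  -1/2 ]
  [ 0    1  4     0  |    -6 ]
  [ 0    0  1     0  |    -2 ]
  [ 0    0  0     1  |    -6 ]
r1 -> r1 + 1/4·r4
  [ 1  1/2  0  0  |  -2 ]
  [ 0    1  4  0  |  -6 ]
  [ 0    0  1  0  |  -2 ]
  [ 0    0  0  1  |  -6 ]
r2 -> r2 − 4·r3
  [ 1  1/2  0  0  |  -2 ]
  [ 0    1  0  0  |   2 ]
  [ 0    0  1  0  |  -2 ]
  [ 0    0  0  1  |  -6 ]
r1 -> r1 − 1/2·r2
  [ 1  0  0  0  |  -3 ]
  [ 0  1  0  0  |   2 ]
  [ 0  0  1  0  |  -2 ]
  [ 0  0  0  1  |  -6 ]
Reading off the last column: u = -3, v = 2, w = -2, t = -6.

(-3, 2, -2, -6)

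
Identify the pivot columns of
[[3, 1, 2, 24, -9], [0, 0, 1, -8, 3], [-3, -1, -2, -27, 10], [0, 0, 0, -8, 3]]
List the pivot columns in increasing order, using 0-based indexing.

0, 2, 3, 4

Multiply r1 by 1/3.
  [  1  1/3  2/3    8  -3 ]
  [  0    0    1   -8   3 ]
  [ -3   -1   -2  -27  10 ]
  [  0    0    0   -8   3 ]
Add 3 times r1 to r3.
  [ 1  1/3  2/3   8  -3 ]
  [ 0    0    1  -8   3 ]
  [ 0    0    0  -3   1 ]
  [ 0    0    0  -8   3 ]
Multiply r3 by -1/3.
  [ 1  1/3  2/3   8    -3 ]
  [ 0    0    1  -8     3 ]
  [ 0    0    0   1  -1/3 ]
  [ 0    0    0  -8     3 ]
Add 8 times r3 to r4.
  [ 1  1/3  2/3   8    -3 ]
  [ 0    0    1  -8     3 ]
  [ 0    0    0   1  -1/3 ]
  [ 0    0    0   0   1/3 ]
Multiply r4 by 3.
  [ 1  1/3  2/3   8    -3 ]
  [ 0    0    1  -8     3 ]
  [ 0    0    0   1  -1/3 ]
  [ 0    0    0   0     1 ]
Add 1/3 times r4 to r3.
  [ 1  1/3  2/3   8  -3 ]
  [ 0    0    1  -8   3 ]
  [ 0    0    0   1   0 ]
  [ 0    0    0   0   1 ]
Subtract 3 times r4 from r2.
  [ 1  1/3  2/3   8  -3 ]
  [ 0    0    1  -8   0 ]
  [ 0    0    0   1   0 ]
  [ 0    0    0   0   1 ]
Add 3 times r4 to r1.
  [ 1  1/3  2/3   8  0 ]
  [ 0    0    1  -8  0 ]
  [ 0    0    0   1  0 ]
  [ 0    0    0   0  1 ]
Add 8 times r3 to r2.
  [ 1  1/3  2/3  8  0 ]
  [ 0    0    1  0  0 ]
  [ 0    0    0  1  0 ]
  [ 0    0    0  0  1 ]
Subtract 8 times r3 from r1.
  [ 1  1/3  2/3  0  0 ]
  [ 0    0    1  0  0 ]
  [ 0    0    0  1  0 ]
  [ 0    0    0  0  1 ]
Subtract 2/3 times r2 from r1.
  [ 1  1/3  0  0  0 ]
  [ 0    0  1  0  0 ]
  [ 0    0  0  1  0 ]
  [ 0    0  0  0  1 ]
Pivot columns are the columns containing a leading 1.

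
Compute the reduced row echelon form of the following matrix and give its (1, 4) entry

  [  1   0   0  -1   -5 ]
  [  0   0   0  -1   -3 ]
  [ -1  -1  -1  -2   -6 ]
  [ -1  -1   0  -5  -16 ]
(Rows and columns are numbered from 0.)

3

r3 -> r3 + r1
r4 -> r4 + r1
r2 ↔ r3
r2 -> -1·r2
r4 -> r4 + r2
r3 ↔ r4
r4 -> -1·r4
r3 -> r3 + 3·r4
r2 -> r2 − 3·r4
r1 -> r1 + r4
r2 -> r2 − r3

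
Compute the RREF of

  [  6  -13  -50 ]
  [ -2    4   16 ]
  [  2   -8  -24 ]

Multiply ρ1 by 1/6.
  [  1  -13/6  -25/3 ]
  [ -2      4     16 ]
  [  2     -8    -24 ]
Add 2 times ρ1 to ρ2.
  [ 1  -13/6  -25/3 ]
  [ 0   -1/3   -2/3 ]
  [ 2     -8    -24 ]
Subtract 2 times ρ1 from ρ3.
  [ 1  -13/6  -25/3 ]
  [ 0   -1/3   -2/3 ]
  [ 0  -11/3  -22/3 ]
Multiply ρ2 by -3.
  [ 1  -13/6  -25/3 ]
  [ 0      1      2 ]
  [ 0  -11/3  -22/3 ]
Add 11/3 times ρ2 to ρ3.
  [ 1  -13/6  -25/3 ]
  [ 0      1      2 ]
  [ 0      0      0 ]
Add 13/6 times ρ2 to ρ1.
  [ 1  0  -4 ]
  [ 0  1   2 ]
  [ 0  0   0 ]

[[1, 0, -4], [0, 1, 2], [0, 0, 0]]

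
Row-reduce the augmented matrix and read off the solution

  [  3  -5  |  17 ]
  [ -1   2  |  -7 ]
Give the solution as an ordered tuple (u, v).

(-1, -4)

Multiply R1 by 1/3.
  [  1  -5/3  |  17/3 ]
  [ -1     2  |    -7 ]
Add R1 to R2.
  [ 1  -5/3  |  17/3 ]
  [ 0   1/3  |  -4/3 ]
Multiply R2 by 3.
  [ 1  -5/3  |  17/3 ]
  [ 0     1  |    -4 ]
Add 5/3 times R2 to R1.
  [ 1  0  |  -1 ]
  [ 0  1  |  -4 ]
Reading off the last column: u = -1, v = -4.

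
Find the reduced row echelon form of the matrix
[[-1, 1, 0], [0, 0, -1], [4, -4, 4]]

[[1, -1, 0], [0, 0, 1], [0, 0, 0]]

R1 ← -1·R1
  [ 1  -1   0 ]
  [ 0   0  -1 ]
  [ 4  -4   4 ]
R3 ← R3 − 4·R1
  [ 1  -1   0 ]
  [ 0   0  -1 ]
  [ 0   0   4 ]
R2 ← -1·R2
  [ 1  -1  0 ]
  [ 0   0  1 ]
  [ 0   0  4 ]
R3 ← R3 − 4·R2
  [ 1  -1  0 ]
  [ 0   0  1 ]
  [ 0   0  0 ]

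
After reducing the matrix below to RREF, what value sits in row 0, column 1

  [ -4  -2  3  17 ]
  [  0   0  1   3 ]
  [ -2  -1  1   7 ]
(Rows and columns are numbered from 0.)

1/2

Multiply r1 by -1/4.
  [  1  1/2  -3/4  -17/4 ]
  [  0    0     1      3 ]
  [ -2   -1     1      7 ]
Add 2 times r1 to r3.
  [ 1  1/2  -3/4  -17/4 ]
  [ 0    0     1      3 ]
  [ 0    0  -1/2   -3/2 ]
Add 1/2 times r2 to r3.
  [ 1  1/2  -3/4  -17/4 ]
  [ 0    0     1      3 ]
  [ 0    0     0      0 ]
Add 3/4 times r2 to r1.
  [ 1  1/2  0  -2 ]
  [ 0    0  1   3 ]
  [ 0    0  0   0 ]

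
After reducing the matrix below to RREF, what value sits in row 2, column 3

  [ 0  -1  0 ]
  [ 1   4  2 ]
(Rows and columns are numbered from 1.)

0

R1 <=> R2
  [ 1   4  2 ]
  [ 0  -1  0 ]
R2 := -1·R2
  [ 1  4  2 ]
  [ 0  1  0 ]
R1 := R1 − 4·R2
  [ 1  0  2 ]
  [ 0  1  0 ]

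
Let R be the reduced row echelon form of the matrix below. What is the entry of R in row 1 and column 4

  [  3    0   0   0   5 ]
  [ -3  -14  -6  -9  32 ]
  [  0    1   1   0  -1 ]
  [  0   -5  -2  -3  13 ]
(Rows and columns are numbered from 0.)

-2

r1 -> 1/3·r1
  [  1    0   0   0  5/3 ]
  [ -3  -14  -6  -9   32 ]
  [  0    1   1   0   -1 ]
  [  0   -5  -2  -3   13 ]
r2 -> r2 + 3·r1
  [ 1    0   0   0  5/3 ]
  [ 0  -14  -6  -9   37 ]
  [ 0    1   1   0   -1 ]
  [ 0   -5  -2  -3   13 ]
r2 -> -1/14·r2
  [ 1   0    0     0     5/3 ]
  [ 0   1  3/7  9/14  -37/14 ]
  [ 0   1    1     0      -1 ]
  [ 0  -5   -2    -3      13 ]
r3 -> r3 − r2
  [ 1   0    0      0     5/3 ]
  [ 0   1  3/7   9/14  -37/14 ]
  [ 0   0  4/7  -9/14   23/14 ]
  [ 0  -5   -2     -3      13 ]
r4 -> r4 + 5·r2
  [ 1  0    0      0     5/3 ]
  [ 0  1  3/7   9/14  -37/14 ]
  [ 0  0  4/7  -9/14   23/14 ]
  [ 0  0  1/7   3/14   -3/14 ]
r3 -> 7/4·r3
  [ 1  0    0     0     5/3 ]
  [ 0  1  3/7  9/14  -37/14 ]
  [ 0  0    1  -9/8    23/8 ]
  [ 0  0  1/7  3/14   -3/14 ]
r4 -> r4 − 1/7·r3
  [ 1  0    0     0     5/3 ]
  [ 0  1  3/7  9/14  -37/14 ]
  [ 0  0    1  -9/8    23/8 ]
  [ 0  0    0   3/8    -5/8 ]
r4 -> 8/3·r4
  [ 1  0    0     0     5/3 ]
  [ 0  1  3/7  9/14  -37/14 ]
  [ 0  0    1  -9/8    23/8 ]
  [ 0  0    0     1    -5/3 ]
r3 -> r3 + 9/8·r4
  [ 1  0    0     0     5/3 ]
  [ 0  1  3/7  9/14  -37/14 ]
  [ 0  0    1     0       1 ]
  [ 0  0    0     1    -5/3 ]
r2 -> r2 − 9/14·r4
  [ 1  0    0  0    5/3 ]
  [ 0  1  3/7  0  -11/7 ]
  [ 0  0    1  0      1 ]
  [ 0  0    0  1   -5/3 ]
r2 -> r2 − 3/7·r3
  [ 1  0  0  0   5/3 ]
  [ 0  1  0  0    -2 ]
  [ 0  0  1  0     1 ]
  [ 0  0  0  1  -5/3 ]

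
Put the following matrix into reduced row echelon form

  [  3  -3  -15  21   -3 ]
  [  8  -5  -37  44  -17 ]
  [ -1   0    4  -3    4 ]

r1 := 1/3·r1
r2 := r2 − 8·r1
r3 := r3 + r1
r2 := 1/3·r2
r3 := r3 + r2
r1 := r1 + r2

[[1, 0, -4, 3, -4], [0, 1, 1, -4, -3], [0, 0, 0, 0, 0]]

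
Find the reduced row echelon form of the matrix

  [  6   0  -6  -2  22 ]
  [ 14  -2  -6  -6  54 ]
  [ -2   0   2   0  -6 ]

[[1, 0, -1, 0, 3], [0, 1, -4, 0, 0], [0, 0, 0, 1, -2]]

Multiply R1 by 1/6.
  [  1   0  -1  -1/3  11/3 ]
  [ 14  -2  -6    -6    54 ]
  [ -2   0   2     0    -6 ]
Subtract 14 times R1 from R2.
  [  1   0  -1  -1/3  11/3 ]
  [  0  -2   8  -4/3   8/3 ]
  [ -2   0   2     0    -6 ]
Add 2 times R1 to R3.
  [ 1   0  -1  -1/3  11/3 ]
  [ 0  -2   8  -4/3   8/3 ]
  [ 0   0   0  -2/3   4/3 ]
Multiply R2 by -1/2.
  [ 1  0  -1  -1/3  11/3 ]
  [ 0  1  -4   2/3  -4/3 ]
  [ 0  0   0  -2/3   4/3 ]
Multiply R3 by -3/2.
  [ 1  0  -1  -1/3  11/3 ]
  [ 0  1  -4   2/3  -4/3 ]
  [ 0  0   0     1    -2 ]
Subtract 2/3 times R3 from R2.
  [ 1  0  -1  -1/3  11/3 ]
  [ 0  1  -4     0     0 ]
  [ 0  0   0     1    -2 ]
Add 1/3 times R3 to R1.
  [ 1  0  -1  0   3 ]
  [ 0  1  -4  0   0 ]
  [ 0  0   0  1  -2 ]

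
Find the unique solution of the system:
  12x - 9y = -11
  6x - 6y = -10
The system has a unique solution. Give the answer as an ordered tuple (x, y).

(4/3, 3)

Form the augmented matrix and row-reduce:
  [ 12  -9  |  -11 ]
  [  6  -6  |  -10 ]
R1 := 1/12·R1
R2 := R2 − 6·R1
R2 := -2/3·R2
R1 := R1 + 3/4·R2
Reading off the last column: x = 4/3, y = 3.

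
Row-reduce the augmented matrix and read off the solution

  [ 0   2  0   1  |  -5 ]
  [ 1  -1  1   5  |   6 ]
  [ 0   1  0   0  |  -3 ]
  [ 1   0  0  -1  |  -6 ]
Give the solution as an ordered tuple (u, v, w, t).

(-5, -3, 3, 1)

R1 ↔ R2
  [ 1  -1  1   5  |   6 ]
  [ 0   2  0   1  |  -5 ]
  [ 0   1  0   0  |  -3 ]
  [ 1   0  0  -1  |  -6 ]
R4 → R4 − R1
  [ 1  -1   1   5  |    6 ]
  [ 0   2   0   1  |   -5 ]
  [ 0   1   0   0  |   -3 ]
  [ 0   1  -1  -6  |  -12 ]
R2 → 1/2·R2
  [ 1  -1   1    5  |     6 ]
  [ 0   1   0  1/2  |  -5/2 ]
  [ 0   1   0    0  |    -3 ]
  [ 0   1  -1   -6  |   -12 ]
R3 → R3 − R2
  [ 1  -1   1     5  |     6 ]
  [ 0   1   0   1/2  |  -5/2 ]
  [ 0   0   0  -1/2  |  -1/2 ]
  [ 0   1  -1    -6  |   -12 ]
R4 → R4 − R2
  [ 1  -1   1      5  |      6 ]
  [ 0   1   0    1/2  |   -5/2 ]
  [ 0   0   0   -1/2  |   -1/2 ]
  [ 0   0  -1  -13/2  |  -19/2 ]
R3 ↔ R4
  [ 1  -1   1      5  |      6 ]
  [ 0   1   0    1/2  |   -5/2 ]
  [ 0   0  -1  -13/2  |  -19/2 ]
  [ 0   0   0   -1/2  |   -1/2 ]
R3 → -1·R3
  [ 1  -1  1     5  |     6 ]
  [ 0   1  0   1/2  |  -5/2 ]
  [ 0   0  1  13/2  |  19/2 ]
  [ 0   0  0  -1/2  |  -1/2 ]
R4 → -2·R4
  [ 1  -1  1     5  |     6 ]
  [ 0   1  0   1/2  |  -5/2 ]
  [ 0   0  1  13/2  |  19/2 ]
  [ 0   0  0     1  |     1 ]
R3 → R3 − 13/2·R4
  [ 1  -1  1    5  |     6 ]
  [ 0   1  0  1/2  |  -5/2 ]
  [ 0   0  1    0  |     3 ]
  [ 0   0  0    1  |     1 ]
R2 → R2 − 1/2·R4
  [ 1  -1  1  5  |   6 ]
  [ 0   1  0  0  |  -3 ]
  [ 0   0  1  0  |   3 ]
  [ 0   0  0  1  |   1 ]
R1 → R1 − 5·R4
  [ 1  -1  1  0  |   1 ]
  [ 0   1  0  0  |  -3 ]
  [ 0   0  1  0  |   3 ]
  [ 0   0  0  1  |   1 ]
R1 → R1 − R3
  [ 1  -1  0  0  |  -2 ]
  [ 0   1  0  0  |  -3 ]
  [ 0   0  1  0  |   3 ]
  [ 0   0  0  1  |   1 ]
R1 → R1 + R2
  [ 1  0  0  0  |  -5 ]
  [ 0  1  0  0  |  -3 ]
  [ 0  0  1  0  |   3 ]
  [ 0  0  0  1  |   1 ]
Reading off the last column: u = -5, v = -3, w = 3, t = 1.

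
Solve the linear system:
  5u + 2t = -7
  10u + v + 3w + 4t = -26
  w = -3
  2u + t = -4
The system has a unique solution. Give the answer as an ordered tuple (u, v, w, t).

Form the augmented matrix and row-reduce:
  [  5  0  0  2  |   -7 ]
  [ 10  1  3  4  |  -26 ]
  [  0  0  1  0  |   -3 ]
  [  2  0  0  1  |   -4 ]
Multiply R1 by 1/5.
Subtract 10 times R1 from R2.
Subtract 2 times R1 from R4.
Multiply R4 by 5.
Subtract 2/5 times R4 from R1.
Subtract 3 times R3 from R2.
Reading off the last column: u = 1, v = -3, w = -3, t = -6.

(1, -3, -3, -6)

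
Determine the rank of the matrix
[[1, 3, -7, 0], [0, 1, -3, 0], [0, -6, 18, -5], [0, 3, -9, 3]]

rank = 3

Add 6 times R2 to R3.
  [ 1  3  -7   0 ]
  [ 0  1  -3   0 ]
  [ 0  0   0  -5 ]
  [ 0  3  -9   3 ]
Subtract 3 times R2 from R4.
  [ 1  3  -7   0 ]
  [ 0  1  -3   0 ]
  [ 0  0   0  -5 ]
  [ 0  0   0   3 ]
Multiply R3 by -1/5.
  [ 1  3  -7  0 ]
  [ 0  1  -3  0 ]
  [ 0  0   0  1 ]
  [ 0  0   0  3 ]
Subtract 3 times R3 from R4.
  [ 1  3  -7  0 ]
  [ 0  1  -3  0 ]
  [ 0  0   0  1 ]
  [ 0  0   0  0 ]
Subtract 3 times R2 from R1.
  [ 1  0   2  0 ]
  [ 0  1  -3  0 ]
  [ 0  0   0  1 ]
  [ 0  0   0  0 ]
The reduced form has 3 nonzero rows.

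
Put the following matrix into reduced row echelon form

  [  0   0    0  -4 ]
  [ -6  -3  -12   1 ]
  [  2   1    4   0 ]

[[1, 1/2, 2, 0], [0, 0, 0, 1], [0, 0, 0, 0]]

Swap R1 and R2.
  [ -6  -3  -12   1 ]
  [  0   0    0  -4 ]
  [  2   1    4   0 ]
Multiply R1 by -1/6.
  [ 1  1/2  2  -1/6 ]
  [ 0    0  0    -4 ]
  [ 2    1  4     0 ]
Subtract 2 times R1 from R3.
  [ 1  1/2  2  -1/6 ]
  [ 0    0  0    -4 ]
  [ 0    0  0   1/3 ]
Multiply R2 by -1/4.
  [ 1  1/2  2  -1/6 ]
  [ 0    0  0     1 ]
  [ 0    0  0   1/3 ]
Subtract 1/3 times R2 from R3.
  [ 1  1/2  2  -1/6 ]
  [ 0    0  0     1 ]
  [ 0    0  0     0 ]
Add 1/6 times R2 to R1.
  [ 1  1/2  2  0 ]
  [ 0    0  0  1 ]
  [ 0    0  0  0 ]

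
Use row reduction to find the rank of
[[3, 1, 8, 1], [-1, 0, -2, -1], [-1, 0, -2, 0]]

rank = 3

R1 -> 1/3·R1
  [  1  1/3  8/3  1/3 ]
  [ -1    0   -2   -1 ]
  [ -1    0   -2    0 ]
R2 -> R2 + R1
  [  1  1/3  8/3   1/3 ]
  [  0  1/3  2/3  -2/3 ]
  [ -1    0   -2     0 ]
R3 -> R3 + R1
  [ 1  1/3  8/3   1/3 ]
  [ 0  1/3  2/3  -2/3 ]
  [ 0  1/3  2/3   1/3 ]
R2 -> 3·R2
  [ 1  1/3  8/3  1/3 ]
  [ 0    1    2   -2 ]
  [ 0  1/3  2/3  1/3 ]
R3 -> R3 − 1/3·R2
  [ 1  1/3  8/3  1/3 ]
  [ 0    1    2   -2 ]
  [ 0    0    0    1 ]
R2 -> R2 + 2·R3
  [ 1  1/3  8/3  1/3 ]
  [ 0    1    2    0 ]
  [ 0    0    0    1 ]
R1 -> R1 − 1/3·R3
  [ 1  1/3  8/3  0 ]
  [ 0    1    2  0 ]
  [ 0    0    0  1 ]
R1 -> R1 − 1/3·R2
  [ 1  0  2  0 ]
  [ 0  1  2  0 ]
  [ 0  0  0  1 ]
The reduced form has 3 nonzero rows.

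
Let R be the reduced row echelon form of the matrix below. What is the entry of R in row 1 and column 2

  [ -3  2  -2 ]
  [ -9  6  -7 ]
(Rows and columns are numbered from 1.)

Multiply ρ1 by -1/3.
  [  1  -2/3  2/3 ]
  [ -9     6   -7 ]
Add 9 times ρ1 to ρ2.
  [ 1  -2/3  2/3 ]
  [ 0     0   -1 ]
Multiply ρ2 by -1.
  [ 1  -2/3  2/3 ]
  [ 0     0    1 ]
Subtract 2/3 times ρ2 from ρ1.
  [ 1  -2/3  0 ]
  [ 0     0  1 ]

-2/3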